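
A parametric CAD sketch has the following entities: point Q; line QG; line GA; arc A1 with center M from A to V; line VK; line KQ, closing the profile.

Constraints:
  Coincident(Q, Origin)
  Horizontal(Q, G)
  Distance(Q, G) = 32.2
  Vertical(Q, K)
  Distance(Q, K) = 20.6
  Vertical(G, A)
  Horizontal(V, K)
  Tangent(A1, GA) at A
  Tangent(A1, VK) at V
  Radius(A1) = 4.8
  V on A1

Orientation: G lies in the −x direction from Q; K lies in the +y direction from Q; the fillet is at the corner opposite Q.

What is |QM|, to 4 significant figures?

31.63

Q is at the origin; QG is horizontal with |QG| = 32.2 and G on the −x side, so G = (-32.20, 0.000). QK is vertical with |QK| = 20.6 and K on the +y side, so K = (0.000, 20.60). The virtual corner opposite Q is at (-32.20, 20.60). Since A1 is tangent to GA there, MA ⟂ GA and tangency of A1 to VK means the radius MV is perpendicular to VK, with radius 4.8, so the center M sits 4.8 in from both sides at M = (-27.40, 15.80). Then |QM| = |M − Q| = 31.63.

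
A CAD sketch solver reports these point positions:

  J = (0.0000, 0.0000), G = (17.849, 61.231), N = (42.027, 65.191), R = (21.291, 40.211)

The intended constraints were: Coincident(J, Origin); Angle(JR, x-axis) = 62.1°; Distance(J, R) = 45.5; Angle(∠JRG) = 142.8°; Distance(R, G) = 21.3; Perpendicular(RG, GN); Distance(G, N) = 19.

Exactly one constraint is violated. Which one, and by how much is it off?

Distance(G, N) = 19 — off by 5.50.

J = (0.00, 0.00) ✓; JR at 62.10° ✓; |JR| = 45.50 ✓; ∠JRG = 142.8° ✓; |RG| = 21.30 ✓; ∠(RG, GN) = 90.00° ✓; |GN| = 24.50 ✗.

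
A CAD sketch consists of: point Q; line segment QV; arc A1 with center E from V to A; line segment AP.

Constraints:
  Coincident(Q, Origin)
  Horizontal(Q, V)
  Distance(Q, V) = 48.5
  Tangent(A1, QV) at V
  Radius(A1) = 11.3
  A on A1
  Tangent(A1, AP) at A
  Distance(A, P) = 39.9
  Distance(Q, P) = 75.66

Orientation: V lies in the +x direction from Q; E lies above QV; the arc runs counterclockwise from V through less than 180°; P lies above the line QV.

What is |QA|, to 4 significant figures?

61.05

Checks: ∠(EV, VQ) = 90.00° ✓; |EV| = 11.30 ✓; |EA| = 11.30 ✓; ∠(EA, AP) = 90.00° ✓; |AP| = 39.90 ✓; |QP| = 75.66 ✓.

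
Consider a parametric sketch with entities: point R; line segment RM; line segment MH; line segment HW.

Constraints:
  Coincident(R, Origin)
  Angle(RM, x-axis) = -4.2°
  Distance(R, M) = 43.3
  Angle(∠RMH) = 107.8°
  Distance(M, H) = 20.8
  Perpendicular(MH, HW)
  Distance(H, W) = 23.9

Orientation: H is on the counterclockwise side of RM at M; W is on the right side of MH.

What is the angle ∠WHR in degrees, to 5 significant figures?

140.46°

R is at the origin; RM runs at -4.2° with length 43.3, so M = 43.3·(cos -4.2°, sin -4.2°) = (43.184, -3.1712). ∠RMH = 107.8°, so MH runs at -4.2° + (180° − 107.8°) = 68.000° from the x-axis; with |MH| = 20.8, H = M + 20.8·(cos 68.000°, sin 68.000°) = (50.976, 16.114). MH is perpendicular to HW; with |HW| = 23.9 on the right of MH, W = H + 23.9·(0.92718, -0.37461) = (73.135, 7.1611). Then cos ∠WHR = HW·HR / (|HW||HR|), giving 140.46°.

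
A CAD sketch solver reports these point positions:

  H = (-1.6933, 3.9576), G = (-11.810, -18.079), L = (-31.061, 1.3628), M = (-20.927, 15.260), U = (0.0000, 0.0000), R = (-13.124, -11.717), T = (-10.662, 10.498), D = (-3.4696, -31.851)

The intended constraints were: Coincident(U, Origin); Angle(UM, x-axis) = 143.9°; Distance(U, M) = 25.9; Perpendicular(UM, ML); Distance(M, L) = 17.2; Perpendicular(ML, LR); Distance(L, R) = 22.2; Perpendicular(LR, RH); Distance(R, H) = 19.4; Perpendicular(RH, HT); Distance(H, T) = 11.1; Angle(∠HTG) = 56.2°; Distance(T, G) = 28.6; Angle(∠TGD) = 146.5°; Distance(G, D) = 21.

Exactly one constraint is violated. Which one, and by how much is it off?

Distance(G, D) = 21 — off by 4.90.

U = (0.00, 0.00) ✓; UM at 143.9° ✓; |UM| = 25.90 ✓; ∠(UM, ML) = 90.00° ✓; |ML| = 17.20 ✓; ∠(ML, LR) = 90.00° ✓; |LR| = 22.20 ✓; ∠(LR, RH) = 90.00° ✓; |RH| = 19.40 ✓; ∠(RH, HT) = 90.00° ✓; |HT| = 11.10 ✓; ∠HTG = 56.20° ✓; |TG| = 28.60 ✓; ∠TGD = 146.5° ✓; |GD| = 16.10 ✗.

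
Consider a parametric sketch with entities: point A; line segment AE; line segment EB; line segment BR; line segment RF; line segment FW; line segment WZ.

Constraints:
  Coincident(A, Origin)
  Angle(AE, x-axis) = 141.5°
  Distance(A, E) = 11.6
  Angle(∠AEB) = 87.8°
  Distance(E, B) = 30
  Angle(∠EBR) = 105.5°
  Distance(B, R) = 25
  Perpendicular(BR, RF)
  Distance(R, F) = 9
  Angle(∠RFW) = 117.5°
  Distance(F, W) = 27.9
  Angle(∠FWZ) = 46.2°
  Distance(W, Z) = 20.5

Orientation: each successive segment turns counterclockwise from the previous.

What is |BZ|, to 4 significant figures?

6.399

A is at the origin; AE runs at 141.5° with length 11.6, so E = (-9.078, 7.221). ∠AEB = 87.8° gives EB at -126.3° from the x-axis; with |EB| = 30.0, B = (-26.84, -16.96). ∠EBR = 105.5° gives BR at -51.80° from the x-axis; with |BR| = 25.0, R = (-11.38, -36.60). The perpendicularity gives RF at right angles to BR, so RF runs at 38.20°; with |RF| = 9.0, F = (-4.306, -31.04). ∠RFW = 117.5° gives FW at 100.7° from the x-axis; with |FW| = 27.9, W = (-9.486, -3.623). ∠FWZ = 46.2° gives WZ at -125.5° from the x-axis; with |WZ| = 20.5, Z = (-21.39, -20.31). Then |BZ| = |Z − B| = 6.399.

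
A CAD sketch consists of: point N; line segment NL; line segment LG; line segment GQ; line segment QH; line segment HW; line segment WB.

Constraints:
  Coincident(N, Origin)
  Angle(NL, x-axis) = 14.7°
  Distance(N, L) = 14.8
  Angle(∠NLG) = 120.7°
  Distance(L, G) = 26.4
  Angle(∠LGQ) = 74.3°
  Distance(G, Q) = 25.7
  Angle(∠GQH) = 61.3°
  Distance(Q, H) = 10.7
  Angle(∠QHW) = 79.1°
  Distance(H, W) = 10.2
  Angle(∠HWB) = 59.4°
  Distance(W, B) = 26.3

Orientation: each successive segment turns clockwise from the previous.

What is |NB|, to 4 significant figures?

38.73

N is at the origin; NL runs at 14.7° with length 14.8, so L = (14.32, 3.756). ∠NLG = 120.7° gives LG at -44.60° from the x-axis; with |LG| = 26.4, G = (33.11, -14.78). ∠LGQ = 74.3° gives GQ at -150.3° from the x-axis; with |GQ| = 25.7, Q = (10.79, -27.51). ∠GQH = 61.3° gives QH at 91.00° from the x-axis; with |QH| = 10.7, H = (10.60, -16.82). ∠QHW = 79.1° gives HW at -9.900° from the x-axis; with |HW| = 10.2, W = (20.65, -18.57). ∠HWB = 59.4° gives WB at -130.5° from the x-axis; with |WB| = 26.3, B = (3.570, -38.57). Then |NB| = |B − N| = 38.73.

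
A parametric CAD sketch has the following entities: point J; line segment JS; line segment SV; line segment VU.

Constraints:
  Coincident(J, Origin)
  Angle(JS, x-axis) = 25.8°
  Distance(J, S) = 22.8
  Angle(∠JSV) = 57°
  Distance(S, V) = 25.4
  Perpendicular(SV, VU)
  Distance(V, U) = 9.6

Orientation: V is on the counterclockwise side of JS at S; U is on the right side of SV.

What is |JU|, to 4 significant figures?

31.52

J is at the origin; JS runs at 25.8° with length 22.8, so S = 22.8·(cos 25.8°, sin 25.8°) = (20.53, 9.923). ∠JSV = 57.0°, so SV runs at 25.8° + (180° − 57.0°) = 148.8° from the x-axis; with |SV| = 25.4, V = S + 25.4·(cos 148.8°, sin 148.8°) = (-1.199, 23.08). SV is perpendicular to VU; with |VU| = 9.6 on the right of SV, U = V + 9.6·(0.5180, 0.8554) = (3.774, 31.29). Then |JU| = |U − J| = 31.52.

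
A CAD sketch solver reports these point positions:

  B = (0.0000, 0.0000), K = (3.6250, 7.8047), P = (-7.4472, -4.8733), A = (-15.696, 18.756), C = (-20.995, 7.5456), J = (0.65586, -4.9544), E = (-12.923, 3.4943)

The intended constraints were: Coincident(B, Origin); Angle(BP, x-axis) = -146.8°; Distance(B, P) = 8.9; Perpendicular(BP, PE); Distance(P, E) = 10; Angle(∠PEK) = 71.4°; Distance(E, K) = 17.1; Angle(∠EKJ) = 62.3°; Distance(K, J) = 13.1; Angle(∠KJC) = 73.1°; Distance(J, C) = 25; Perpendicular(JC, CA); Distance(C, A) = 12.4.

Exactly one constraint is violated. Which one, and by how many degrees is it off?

Perpendicular(JC, CA) — off by 4.70°.

B = (0.00, 0.00) ✓; BP at -146.8° ✓; |BP| = 8.900 ✓; ∠(BP, PE) = 90.00° ✓; |PE| = 10.00 ✓; ∠PEK = 71.40° ✓; |EK| = 17.10 ✓; ∠EKJ = 62.30° ✓; |KJ| = 13.10 ✓; ∠KJC = 73.10° ✓; |JC| = 25.00 ✓; ∠(JC, CA) = 85.30° ✗; |CA| = 12.40 ✓.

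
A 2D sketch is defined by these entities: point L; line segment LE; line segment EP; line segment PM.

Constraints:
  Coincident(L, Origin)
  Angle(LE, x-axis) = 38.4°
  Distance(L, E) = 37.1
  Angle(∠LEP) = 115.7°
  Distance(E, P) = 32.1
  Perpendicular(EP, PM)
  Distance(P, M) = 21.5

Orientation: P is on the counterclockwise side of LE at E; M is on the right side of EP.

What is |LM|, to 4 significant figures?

73.07

∠LEP = 115.7°, so EP runs at 38.4° + (180° − 115.7°) = 102.7° from the x-axis; with |EP| = 32.1, P = E + 32.1·(cos 102.7°, sin 102.7°) = (22.02, 54.36). EP ⟂ PM; with |PM| = 21.5 on the right of EP, M = P + 21.5·(0.9755, 0.2198) = (42.99, 59.09). Then |LM| = |M − L| = 73.07.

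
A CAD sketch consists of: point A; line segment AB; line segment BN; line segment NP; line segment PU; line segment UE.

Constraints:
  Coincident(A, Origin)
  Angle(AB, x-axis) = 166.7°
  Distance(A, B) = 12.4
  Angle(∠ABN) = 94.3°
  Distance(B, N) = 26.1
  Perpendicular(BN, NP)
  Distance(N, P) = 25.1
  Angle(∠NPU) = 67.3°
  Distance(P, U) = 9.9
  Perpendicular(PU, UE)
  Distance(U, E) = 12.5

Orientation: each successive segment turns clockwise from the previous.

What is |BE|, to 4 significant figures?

23.87

∠NPU = 67.3° gives PU at -121.7° from the x-axis; with |PU| = 9.9, U = (11.60, 16.28). PU ⟂ UE, so UE runs at 148.3°; with |UE| = 12.5, E = (0.9692, 22.85). Then |BE| = |E − B| = 23.87.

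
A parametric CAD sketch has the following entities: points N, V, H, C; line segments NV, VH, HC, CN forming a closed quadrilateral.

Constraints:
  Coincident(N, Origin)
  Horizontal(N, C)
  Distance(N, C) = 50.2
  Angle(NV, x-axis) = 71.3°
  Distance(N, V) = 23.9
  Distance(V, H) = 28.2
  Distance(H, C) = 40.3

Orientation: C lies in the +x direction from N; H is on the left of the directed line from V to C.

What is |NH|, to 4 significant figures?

48.56

N is at the origin; N and C share the same y with |NC| = 50.2 and C in +x, so C = (50.2, 0). NV runs at 71.3° with |NV| = 23.9, so V = (7.663, 22.64). H is determined by |VH| = 28.2 and |HC| = 40.3 together: it lies at the intersection of circle(V, 28.2) and circle(C, 40.3). With |VC| = 48.19, the foot of the radical line on VC is 15.49 from V and the perpendicular offset is √(28.2² − 15.49²) = 23.56. Taking the left-of-VC solution: H = (32.41, 36.16).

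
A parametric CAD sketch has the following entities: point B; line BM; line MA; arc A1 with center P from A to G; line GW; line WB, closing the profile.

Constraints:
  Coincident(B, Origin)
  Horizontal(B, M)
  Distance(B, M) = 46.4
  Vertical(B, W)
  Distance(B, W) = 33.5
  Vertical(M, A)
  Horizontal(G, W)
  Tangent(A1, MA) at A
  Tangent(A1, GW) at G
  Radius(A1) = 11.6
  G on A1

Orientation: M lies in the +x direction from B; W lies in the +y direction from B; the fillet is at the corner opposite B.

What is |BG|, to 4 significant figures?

48.30

The virtual corner opposite B is at (46.40, 33.50). A1 meets MA tangentially, so PA is at right angles to MA and since A1 is tangent to GW there, PG ⟂ GW, with radius 11.6, so the center P sits 11.6 in from both sides at P = (34.80, 21.90). That places the tangent points at A = (46.40, 21.90) on MA and G = (34.80, 33.50) on GW. Then |BG| = |G − B| = 48.30.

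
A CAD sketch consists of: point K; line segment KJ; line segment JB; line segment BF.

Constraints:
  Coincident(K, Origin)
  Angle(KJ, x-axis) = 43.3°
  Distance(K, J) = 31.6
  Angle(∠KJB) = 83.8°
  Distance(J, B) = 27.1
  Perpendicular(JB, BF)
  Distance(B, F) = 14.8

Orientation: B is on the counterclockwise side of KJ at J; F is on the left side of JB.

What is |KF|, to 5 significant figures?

28.934

∠KJB = 83.8°, so JB runs at 43.3° + (180° − 83.8°) = 139.50° from the x-axis; with |JB| = 27.1, B = J + 27.1·(cos 139.50°, sin 139.50°) = (2.3906, 39.272). The perpendicularity gives BF at right angles to JB; with |BF| = 14.8 on the left of JB, F = B + 14.8·(-0.64945, -0.76041) = (-7.2212, 28.018). Then |KF| = |F − K| = 28.934.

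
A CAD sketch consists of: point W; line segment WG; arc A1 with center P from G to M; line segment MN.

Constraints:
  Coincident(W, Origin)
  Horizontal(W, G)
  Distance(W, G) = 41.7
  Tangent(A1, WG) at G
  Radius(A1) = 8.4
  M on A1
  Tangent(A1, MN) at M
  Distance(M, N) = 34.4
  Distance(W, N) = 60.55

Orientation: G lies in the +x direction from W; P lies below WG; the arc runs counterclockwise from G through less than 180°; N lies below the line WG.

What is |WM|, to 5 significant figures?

35.125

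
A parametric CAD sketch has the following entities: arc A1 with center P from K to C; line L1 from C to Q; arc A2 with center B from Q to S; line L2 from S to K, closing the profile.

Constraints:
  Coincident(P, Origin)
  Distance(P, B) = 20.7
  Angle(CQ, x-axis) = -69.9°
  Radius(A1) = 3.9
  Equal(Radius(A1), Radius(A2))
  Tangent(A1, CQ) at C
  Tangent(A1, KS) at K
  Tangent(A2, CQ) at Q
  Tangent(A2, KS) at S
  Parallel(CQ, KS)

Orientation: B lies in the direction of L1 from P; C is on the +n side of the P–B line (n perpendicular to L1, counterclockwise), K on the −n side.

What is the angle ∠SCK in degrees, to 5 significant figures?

69.353°

The slot axis is L1's direction at -69.9°, so u = (cos -69.9°, sin -69.9°) = (0.34366, -0.93909) and n = (−sin -69.9°, cos -69.9°) = (0.93909, 0.34366). P is at the origin and B lies 20.7 along u from P, so B = 20.7·u = (7.1138, -19.439). Tangency of A1 to both parallel lines with radius 3.9 puts C and K at P ± 3.9·n: C = (3.6625, 1.3403), K = (-3.6625, -1.3403). Equal radii place Q and S the same way about B: Q = B + 3.9·n = (10.776, -18.099), S = B − 3.9·n = (3.4513, -20.780). Then cos ∠SCK = CS·CK / (|CS||CK|), giving 69.353°.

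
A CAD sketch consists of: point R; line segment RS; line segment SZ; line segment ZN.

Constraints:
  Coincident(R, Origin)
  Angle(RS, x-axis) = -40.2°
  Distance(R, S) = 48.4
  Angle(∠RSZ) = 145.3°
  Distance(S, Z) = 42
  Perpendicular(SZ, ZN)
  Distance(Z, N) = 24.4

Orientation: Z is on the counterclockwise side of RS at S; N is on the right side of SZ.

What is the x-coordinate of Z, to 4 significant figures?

78.77

R is at the origin; RS runs at -40.2° with length 48.4, so S = 48.4·(cos -40.2°, sin -40.2°) = (36.97, -31.24). ∠RSZ = 145.3°, so SZ runs at -40.2° + (180° − 145.3°) = -5.500° from the x-axis; with |SZ| = 42.0, Z = S + 42.0·(cos -5.500°, sin -5.500°) = (78.77, -35.27). So Z.x = 78.77.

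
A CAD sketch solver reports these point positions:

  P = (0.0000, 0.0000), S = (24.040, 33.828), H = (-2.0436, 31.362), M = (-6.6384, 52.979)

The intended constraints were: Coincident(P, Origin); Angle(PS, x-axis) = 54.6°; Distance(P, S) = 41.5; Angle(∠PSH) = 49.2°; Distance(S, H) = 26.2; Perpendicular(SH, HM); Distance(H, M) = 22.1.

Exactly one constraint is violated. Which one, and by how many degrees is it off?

Perpendicular(SH, HM) — off by 6.60°.

P = (0.00, 0.00) ✓; PS at 54.60° ✓; |PS| = 41.50 ✓; ∠PSH = 49.20° ✓; |SH| = 26.20 ✓; ∠(SH, HM) = 83.40° ✗; |HM| = 22.10 ✓.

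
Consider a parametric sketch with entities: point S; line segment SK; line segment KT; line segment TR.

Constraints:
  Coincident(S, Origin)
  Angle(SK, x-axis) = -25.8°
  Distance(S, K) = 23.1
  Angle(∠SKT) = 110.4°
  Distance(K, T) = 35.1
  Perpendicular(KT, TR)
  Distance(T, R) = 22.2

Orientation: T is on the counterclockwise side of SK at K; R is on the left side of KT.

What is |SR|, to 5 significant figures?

43.156

∠SKT = 110.4°, so KT runs at -25.8° + (180° − 110.4°) = 43.800° from the x-axis; with |KT| = 35.1, T = K + 35.1·(cos 43.800°, sin 43.800°) = (46.131, 14.240). KT is perpendicular to TR; with |TR| = 22.2 on the left of KT, R = T + 22.2·(-0.69214, 0.72176) = (30.766, 30.263). Then |SR| = |R − S| = 43.156.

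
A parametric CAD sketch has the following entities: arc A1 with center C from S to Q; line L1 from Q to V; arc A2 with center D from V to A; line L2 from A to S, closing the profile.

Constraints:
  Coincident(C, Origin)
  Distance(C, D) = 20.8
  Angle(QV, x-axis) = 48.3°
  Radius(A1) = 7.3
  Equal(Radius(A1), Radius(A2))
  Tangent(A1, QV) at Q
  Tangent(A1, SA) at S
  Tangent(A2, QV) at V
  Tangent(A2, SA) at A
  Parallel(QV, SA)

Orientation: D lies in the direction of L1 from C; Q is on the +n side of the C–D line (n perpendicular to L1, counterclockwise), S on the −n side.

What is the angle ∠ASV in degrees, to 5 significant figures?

35.066°

Tangency of A1 to both parallel lines with radius 7.3 puts Q and S at C ± 7.3·n: Q = (-5.4505, 4.8562), S = (5.4505, -4.8562). Equal radii place V and A the same way about D: V = D + 7.3·n = (8.3863, 20.386), A = D − 7.3·n = (19.287, 10.674). Then cos ∠ASV = SA·SV / (|SA||SV|), giving 35.066°.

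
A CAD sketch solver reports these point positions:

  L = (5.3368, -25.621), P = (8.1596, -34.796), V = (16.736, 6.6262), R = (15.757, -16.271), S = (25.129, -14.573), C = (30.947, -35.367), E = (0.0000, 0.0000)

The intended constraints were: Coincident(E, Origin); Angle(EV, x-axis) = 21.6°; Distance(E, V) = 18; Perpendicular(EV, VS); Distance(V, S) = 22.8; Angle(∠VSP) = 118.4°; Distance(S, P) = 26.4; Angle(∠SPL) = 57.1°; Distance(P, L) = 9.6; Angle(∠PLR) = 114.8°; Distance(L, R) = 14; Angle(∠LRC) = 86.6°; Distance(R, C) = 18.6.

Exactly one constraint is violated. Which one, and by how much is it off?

Distance(R, C) = 18.6 — off by 5.80.

E = (0.00, 0.00) ✓; EV at 21.60° ✓; |EV| = 18.00 ✓; ∠(EV, VS) = 90.00° ✓; |VS| = 22.80 ✓; ∠VSP = 118.4° ✓; |SP| = 26.40 ✓; ∠SPL = 57.10° ✓; |PL| = 9.599 ✓; ∠PLR = 114.8° ✓; |LR| = 14.00 ✓; ∠LRC = 86.60° ✓; |RC| = 24.40 ✗.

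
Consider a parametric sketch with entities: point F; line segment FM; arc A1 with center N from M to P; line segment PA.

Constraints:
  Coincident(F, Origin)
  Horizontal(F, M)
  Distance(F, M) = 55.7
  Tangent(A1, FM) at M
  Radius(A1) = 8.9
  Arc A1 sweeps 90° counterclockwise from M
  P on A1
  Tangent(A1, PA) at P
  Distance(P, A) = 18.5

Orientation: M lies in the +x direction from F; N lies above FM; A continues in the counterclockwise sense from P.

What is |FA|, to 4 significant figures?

70.17

On A1, M sits at bearing -90° from N; a 90° counterclockwise sweep puts P at bearing 0°, so P = N + 8.9·(cos 0°, sin 0°) = (64.60, 8.900). Tangency of A1 to PA means the radius NP is perpendicular to PA, so PA runs along (−sin 0°, cos 0°); with |PA| = 18.5, A = (64.60, 27.40). Then |FA| = |A − F| = 70.17.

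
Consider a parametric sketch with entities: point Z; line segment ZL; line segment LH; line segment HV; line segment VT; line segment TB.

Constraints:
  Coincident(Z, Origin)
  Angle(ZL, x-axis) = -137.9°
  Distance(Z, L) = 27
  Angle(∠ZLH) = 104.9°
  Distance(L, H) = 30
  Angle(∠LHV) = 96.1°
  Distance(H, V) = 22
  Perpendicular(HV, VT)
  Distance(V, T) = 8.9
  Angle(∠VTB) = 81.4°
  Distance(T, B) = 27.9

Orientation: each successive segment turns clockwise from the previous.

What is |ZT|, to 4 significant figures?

30.61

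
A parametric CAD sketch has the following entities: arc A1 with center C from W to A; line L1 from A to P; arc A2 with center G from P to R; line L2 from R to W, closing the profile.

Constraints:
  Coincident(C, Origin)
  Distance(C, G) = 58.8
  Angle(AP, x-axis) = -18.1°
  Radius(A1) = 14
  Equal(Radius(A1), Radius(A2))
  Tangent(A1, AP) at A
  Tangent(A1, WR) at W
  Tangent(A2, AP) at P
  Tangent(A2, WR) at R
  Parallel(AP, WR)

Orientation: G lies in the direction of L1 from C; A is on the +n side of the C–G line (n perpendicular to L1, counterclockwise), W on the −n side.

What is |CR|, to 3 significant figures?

60.4

Tangency of A1 to both parallel lines with radius 14.0 puts A and W at C ± 14.0·n: A = (4.35, 13.3), W = (-4.35, -13.3). Equal radii place P and R the same way about G: P = G + 14.0·n = (60.2, -4.96), R = G − 14.0·n = (51.5, -31.6). Then |CR| = |R − C| = 60.4.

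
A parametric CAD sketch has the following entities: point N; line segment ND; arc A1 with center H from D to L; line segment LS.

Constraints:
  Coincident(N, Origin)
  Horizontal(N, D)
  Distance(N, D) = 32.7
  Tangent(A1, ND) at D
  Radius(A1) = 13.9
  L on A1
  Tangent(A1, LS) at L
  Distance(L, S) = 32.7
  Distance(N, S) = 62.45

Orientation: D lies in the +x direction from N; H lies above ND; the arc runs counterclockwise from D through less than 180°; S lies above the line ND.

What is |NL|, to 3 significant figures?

49.3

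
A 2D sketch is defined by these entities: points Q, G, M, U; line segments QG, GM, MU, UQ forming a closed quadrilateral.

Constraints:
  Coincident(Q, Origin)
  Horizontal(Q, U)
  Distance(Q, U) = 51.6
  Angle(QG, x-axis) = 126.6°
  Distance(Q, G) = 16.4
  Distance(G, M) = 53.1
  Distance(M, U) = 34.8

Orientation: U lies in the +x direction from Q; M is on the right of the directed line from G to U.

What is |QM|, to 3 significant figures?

36.9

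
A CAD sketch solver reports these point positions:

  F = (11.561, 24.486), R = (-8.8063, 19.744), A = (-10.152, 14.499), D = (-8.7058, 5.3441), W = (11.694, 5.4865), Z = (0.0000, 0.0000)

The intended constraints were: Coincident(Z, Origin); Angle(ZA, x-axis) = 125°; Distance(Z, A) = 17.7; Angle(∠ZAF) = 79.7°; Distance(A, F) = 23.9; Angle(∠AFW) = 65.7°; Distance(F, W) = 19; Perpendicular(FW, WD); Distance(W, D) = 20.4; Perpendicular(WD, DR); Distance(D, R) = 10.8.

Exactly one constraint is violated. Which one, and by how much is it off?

Distance(D, R) = 10.8 — off by 3.60.

Z = (0.00, 0.00) ✓; ZA at 125.0° ✓; |ZA| = 17.70 ✓; ∠ZAF = 79.70° ✓; |AF| = 23.90 ✓; ∠AFW = 65.70° ✓; |FW| = 19.00 ✓; ∠(FW, WD) = 90.00° ✓; |WD| = 20.40 ✓; ∠(WD, DR) = 90.00° ✓; |DR| = 14.40 ✗.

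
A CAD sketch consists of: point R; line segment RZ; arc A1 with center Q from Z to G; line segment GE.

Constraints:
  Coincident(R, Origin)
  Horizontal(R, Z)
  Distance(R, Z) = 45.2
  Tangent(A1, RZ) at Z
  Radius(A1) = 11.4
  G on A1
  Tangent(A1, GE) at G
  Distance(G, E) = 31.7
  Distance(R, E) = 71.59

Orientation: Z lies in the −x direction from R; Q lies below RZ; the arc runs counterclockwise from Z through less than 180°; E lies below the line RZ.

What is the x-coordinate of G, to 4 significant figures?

-56.60

R is at the origin; RZ is horizontal with |RZ| = 45.2 and Z on the −x side, so Z = (-45.20, 0.000). Tangency of A1 to RZ means the radius QZ is perpendicular to RZ, so Q = Z + (0, -11.4) = (-45.20, -11.40). Since QG ⟂ GE (tangency), |QE| = √(11.4² + 31.7²) = 33.69 regardless of where G sits on A1. So E lies on both circle(R, 71.59) and circle(Q, 33.69); the below-RZ intersection is E = (-57.38, -42.81). G is the foot of the tangent from E: G = (-56.60, -11.12).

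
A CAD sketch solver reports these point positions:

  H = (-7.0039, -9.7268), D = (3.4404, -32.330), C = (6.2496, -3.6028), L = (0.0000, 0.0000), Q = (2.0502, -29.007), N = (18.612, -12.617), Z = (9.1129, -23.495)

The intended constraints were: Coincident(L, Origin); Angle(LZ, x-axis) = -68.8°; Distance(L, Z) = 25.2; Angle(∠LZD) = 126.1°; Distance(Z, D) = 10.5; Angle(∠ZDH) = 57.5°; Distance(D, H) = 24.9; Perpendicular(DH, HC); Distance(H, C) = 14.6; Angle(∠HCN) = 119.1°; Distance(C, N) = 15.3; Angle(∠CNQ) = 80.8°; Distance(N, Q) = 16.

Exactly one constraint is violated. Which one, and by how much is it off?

Distance(N, Q) = 16 — off by 7.30.

L = (0.00, 0.00) ✓; LZ at -68.80° ✓; |LZ| = 25.20 ✓; ∠LZD = 126.1° ✓; |ZD| = 10.50 ✓; ∠ZDH = 57.50° ✓; |DH| = 24.90 ✓; ∠(DH, HC) = 90.00° ✓; |HC| = 14.60 ✓; ∠HCN = 119.1° ✓; |CN| = 15.30 ✓; ∠CNQ = 80.80° ✓; |NQ| = 23.30 ✗.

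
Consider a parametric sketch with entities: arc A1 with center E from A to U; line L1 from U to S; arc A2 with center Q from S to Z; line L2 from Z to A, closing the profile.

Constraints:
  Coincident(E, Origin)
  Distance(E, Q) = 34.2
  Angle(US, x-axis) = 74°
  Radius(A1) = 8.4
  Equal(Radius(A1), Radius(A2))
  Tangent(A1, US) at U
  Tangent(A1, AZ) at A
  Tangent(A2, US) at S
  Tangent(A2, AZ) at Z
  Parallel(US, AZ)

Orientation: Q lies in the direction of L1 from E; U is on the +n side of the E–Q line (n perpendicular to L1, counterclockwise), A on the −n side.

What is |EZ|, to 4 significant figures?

35.22

The slot axis is L1's direction at 74.0°, so u = (cos 74.0°, sin 74.0°) = (0.2756, 0.9613) and n = (−sin 74.0°, cos 74.0°) = (-0.9613, 0.2756). E is at the origin and Q lies 34.2 along u from E, so Q = 34.2·u = (9.427, 32.88). Tangency of A1 to both parallel lines with radius 8.4 puts U and A at E ± 8.4·n: U = (-8.075, 2.315), A = (8.075, -2.315). Equal radii place S and Z the same way about Q: S = Q + 8.4·n = (1.352, 35.19), Z = Q − 8.4·n = (17.50, 30.56). Then |EZ| = |Z − E| = 35.22.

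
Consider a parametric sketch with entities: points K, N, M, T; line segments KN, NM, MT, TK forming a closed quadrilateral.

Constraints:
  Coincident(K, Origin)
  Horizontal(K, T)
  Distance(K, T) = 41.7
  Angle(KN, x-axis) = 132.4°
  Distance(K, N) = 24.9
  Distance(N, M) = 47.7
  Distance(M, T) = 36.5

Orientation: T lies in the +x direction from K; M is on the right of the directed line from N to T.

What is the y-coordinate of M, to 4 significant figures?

-20.18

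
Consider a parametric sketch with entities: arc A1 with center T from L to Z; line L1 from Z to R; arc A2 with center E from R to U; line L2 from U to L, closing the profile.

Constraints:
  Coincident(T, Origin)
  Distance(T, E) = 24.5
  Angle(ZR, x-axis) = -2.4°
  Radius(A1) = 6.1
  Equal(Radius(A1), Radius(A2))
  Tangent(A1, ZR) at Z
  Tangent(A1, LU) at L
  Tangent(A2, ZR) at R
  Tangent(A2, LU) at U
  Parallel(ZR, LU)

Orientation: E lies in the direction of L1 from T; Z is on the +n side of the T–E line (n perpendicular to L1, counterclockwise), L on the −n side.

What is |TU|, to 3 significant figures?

25.2

The slot axis is L1's direction at -2.4°, so u = (cos -2.4°, sin -2.4°) = (0.999, -0.0419) and n = (−sin -2.4°, cos -2.4°) = (0.0419, 0.999). T is at the origin and E lies 24.5 along u from T, so E = 24.5·u = (24.5, -1.03). Tangency of A1 to both parallel lines with radius 6.1 puts Z and L at T ± 6.1·n: Z = (0.255, 6.09), L = (-0.255, -6.09). Equal radii place R and U the same way about E: R = E + 6.1·n = (24.7, 5.07), U = E − 6.1·n = (24.2, -7.12). Then |TU| = |U − T| = 25.2.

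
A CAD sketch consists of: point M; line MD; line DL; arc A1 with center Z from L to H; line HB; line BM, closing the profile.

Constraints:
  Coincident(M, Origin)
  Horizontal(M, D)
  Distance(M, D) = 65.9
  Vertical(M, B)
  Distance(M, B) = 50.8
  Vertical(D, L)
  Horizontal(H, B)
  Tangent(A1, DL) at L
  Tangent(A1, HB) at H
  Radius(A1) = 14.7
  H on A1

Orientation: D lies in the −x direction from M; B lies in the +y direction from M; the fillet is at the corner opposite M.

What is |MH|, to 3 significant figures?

72.1

The virtual corner opposite M is at (-65.9, 50.8). Tangency of A1 to DL means the radius ZL is perpendicular to DL and A1 meets HB tangentially, so ZH is at right angles to HB, with radius 14.7, so the center Z sits 14.7 in from both sides at Z = (-51.2, 36.1). That places the tangent points at L = (-65.9, 36.1) on DL and H = (-51.2, 50.8) on HB. Then |MH| = |H − M| = 72.1.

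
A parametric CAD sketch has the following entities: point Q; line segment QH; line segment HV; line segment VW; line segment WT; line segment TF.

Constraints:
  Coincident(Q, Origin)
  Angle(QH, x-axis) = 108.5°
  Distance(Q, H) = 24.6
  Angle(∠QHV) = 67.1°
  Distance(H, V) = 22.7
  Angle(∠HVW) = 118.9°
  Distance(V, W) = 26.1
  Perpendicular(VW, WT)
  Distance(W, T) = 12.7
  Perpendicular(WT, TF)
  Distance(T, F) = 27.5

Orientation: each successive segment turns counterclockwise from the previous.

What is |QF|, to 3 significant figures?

17.8

VW ⟂ WT, so WT runs at 12.5°; with |WT| = 12.7, T = (-6.79, -14.4). WT ⟂ TF, so TF runs at 102°; with |TF| = 27.5, F = (-12.7, 12.4). Then |QF| = |F − Q| = 17.8.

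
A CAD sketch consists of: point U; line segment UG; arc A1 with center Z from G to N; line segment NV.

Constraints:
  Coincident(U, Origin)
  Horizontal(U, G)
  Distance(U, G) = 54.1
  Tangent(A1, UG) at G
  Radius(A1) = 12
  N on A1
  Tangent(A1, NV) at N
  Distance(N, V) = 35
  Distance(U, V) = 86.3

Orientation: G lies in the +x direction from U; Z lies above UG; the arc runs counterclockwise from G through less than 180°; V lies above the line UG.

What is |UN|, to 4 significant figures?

66.23

Checks: |ZN| = 12.00 ✓; ∠(ZN, NV) = 90.00° ✓; |NV| = 35.00 ✓; |UV| = 86.30 ✓.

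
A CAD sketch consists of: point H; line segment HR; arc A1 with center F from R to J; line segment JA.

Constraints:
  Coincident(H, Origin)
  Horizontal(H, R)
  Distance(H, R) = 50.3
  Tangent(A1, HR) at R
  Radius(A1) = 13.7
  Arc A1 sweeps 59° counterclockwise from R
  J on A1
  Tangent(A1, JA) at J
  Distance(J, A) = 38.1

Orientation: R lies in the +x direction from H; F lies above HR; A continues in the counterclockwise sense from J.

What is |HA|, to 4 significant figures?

90.63

H is at the origin; HR is horizontal with |HR| = 50.3 and R on the +x side, so R = (50.30, 0.000). A1 meets HR tangentially, so FR is at right angles to HR, so F = R + (0, 13.7) = (50.30, 13.70). On A1, R sits at bearing -90° from F; a 59° counterclockwise sweep puts J at bearing -31°, so J = F + 13.7·(cos -31°, sin -31°) = (62.04, 6.644). Tangency of A1 to JA means the radius FJ is perpendicular to JA, so JA runs along (−sin -31°, cos -31°); with |JA| = 38.1, A = (81.67, 39.30). Then |HA| = |A − H| = 90.63.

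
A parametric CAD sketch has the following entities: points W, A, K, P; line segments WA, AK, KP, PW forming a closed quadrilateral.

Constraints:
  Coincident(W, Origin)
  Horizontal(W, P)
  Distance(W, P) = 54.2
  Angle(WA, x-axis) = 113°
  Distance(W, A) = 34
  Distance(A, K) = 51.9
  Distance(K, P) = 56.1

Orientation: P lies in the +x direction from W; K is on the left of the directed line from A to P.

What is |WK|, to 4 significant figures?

62.53

W is at the origin; WP is horizontal with |WP| = 54.2 and P in +x, so P = (54.2, 0). WA runs at 113.0° with |WA| = 34.0, so A = (-13.28, 31.30). K is determined by |AK| = 51.9 and |KP| = 56.1 together: it lies at the intersection of circle(A, 51.9) and circle(P, 56.1). With |AP| = 74.39, the foot of the radical line on AP is 34.15 from A and the perpendicular offset is √(51.9² − 34.15²) = 39.09. Taking the left-of-AP solution: K = (34.14, 52.39).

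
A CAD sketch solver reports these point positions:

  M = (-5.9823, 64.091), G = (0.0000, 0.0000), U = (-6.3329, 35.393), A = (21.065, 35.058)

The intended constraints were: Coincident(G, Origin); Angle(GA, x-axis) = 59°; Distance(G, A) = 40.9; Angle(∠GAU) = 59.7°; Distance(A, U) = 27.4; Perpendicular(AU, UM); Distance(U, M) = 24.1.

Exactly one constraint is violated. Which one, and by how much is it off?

Distance(U, M) = 24.1 — off by 4.60.

G = (0.00, 0.00) ✓; GA at 59.00° ✓; |GA| = 40.90 ✓; ∠GAU = 59.70° ✓; |AU| = 27.40 ✓; ∠(AU, UM) = 90.00° ✓; |UM| = 28.70 ✗.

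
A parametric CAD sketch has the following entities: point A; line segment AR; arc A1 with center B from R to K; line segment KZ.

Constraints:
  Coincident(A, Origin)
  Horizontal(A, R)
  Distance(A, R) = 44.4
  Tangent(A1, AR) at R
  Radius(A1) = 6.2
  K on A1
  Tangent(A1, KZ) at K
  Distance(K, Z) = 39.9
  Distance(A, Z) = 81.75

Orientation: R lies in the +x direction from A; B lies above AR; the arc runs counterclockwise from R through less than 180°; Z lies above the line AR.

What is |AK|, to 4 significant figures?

49.17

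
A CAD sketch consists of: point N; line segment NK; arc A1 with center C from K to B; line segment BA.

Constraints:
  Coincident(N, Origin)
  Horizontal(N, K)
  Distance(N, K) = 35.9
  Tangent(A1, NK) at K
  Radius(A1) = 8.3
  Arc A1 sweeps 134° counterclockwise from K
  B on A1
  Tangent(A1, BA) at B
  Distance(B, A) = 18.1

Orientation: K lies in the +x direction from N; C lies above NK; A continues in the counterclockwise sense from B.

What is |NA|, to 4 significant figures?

39.90

On A1, K sits at bearing -90° from C; a 134° counterclockwise sweep puts B at bearing 44°, so B = C + 8.3·(cos 44°, sin 44°) = (41.87, 14.07). The tangent condition forces CB to be normal to BA, so BA runs along (−sin 44°, cos 44°); with |BA| = 18.1, A = (29.30, 27.09). Then |NA| = |A − N| = 39.90.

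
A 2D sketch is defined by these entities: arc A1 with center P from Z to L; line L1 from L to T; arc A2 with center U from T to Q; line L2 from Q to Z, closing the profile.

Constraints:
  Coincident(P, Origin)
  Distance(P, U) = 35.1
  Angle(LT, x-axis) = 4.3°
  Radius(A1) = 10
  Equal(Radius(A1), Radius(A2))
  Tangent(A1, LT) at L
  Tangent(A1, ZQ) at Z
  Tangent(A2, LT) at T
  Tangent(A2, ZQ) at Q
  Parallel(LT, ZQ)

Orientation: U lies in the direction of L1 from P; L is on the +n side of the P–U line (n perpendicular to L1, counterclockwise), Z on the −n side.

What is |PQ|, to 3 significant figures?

36.5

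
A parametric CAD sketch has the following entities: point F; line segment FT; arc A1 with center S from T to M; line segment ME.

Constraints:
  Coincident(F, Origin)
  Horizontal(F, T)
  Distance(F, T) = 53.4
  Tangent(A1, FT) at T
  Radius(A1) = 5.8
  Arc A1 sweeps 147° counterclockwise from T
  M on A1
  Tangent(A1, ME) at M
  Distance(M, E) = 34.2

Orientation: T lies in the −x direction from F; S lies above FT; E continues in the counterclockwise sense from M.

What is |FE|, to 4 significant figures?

84.18

F is at the origin; FT is horizontal with |FT| = 53.4 and T on the −x side, so T = (-53.40, 0.000). A1 meets FT tangentially, so ST is at right angles to FT, so S = T + (0, 5.8) = (-53.40, 5.800). On A1, T sits at bearing -90° from S; a 147° counterclockwise sweep puts M at bearing 57°, so M = S + 5.8·(cos 57°, sin 57°) = (-50.24, 10.66). A1 meets ME tangentially, so SM is at right angles to ME, so ME runs along (−sin 57°, cos 57°); with |ME| = 34.2, E = (-78.92, 29.29). Then |FE| = |E − F| = 84.18.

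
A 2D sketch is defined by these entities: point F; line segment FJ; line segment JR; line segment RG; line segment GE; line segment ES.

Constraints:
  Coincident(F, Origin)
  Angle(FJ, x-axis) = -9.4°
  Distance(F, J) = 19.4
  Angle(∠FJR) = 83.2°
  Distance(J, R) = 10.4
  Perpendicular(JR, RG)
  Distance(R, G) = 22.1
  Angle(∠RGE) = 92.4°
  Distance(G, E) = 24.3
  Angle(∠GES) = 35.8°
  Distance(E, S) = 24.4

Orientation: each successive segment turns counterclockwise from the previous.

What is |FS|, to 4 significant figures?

11.63

F is at the origin; FJ runs at -9.4° with length 19.4, so J = (19.14, -3.169). ∠FJR = 83.2° gives JR at 87.40° from the x-axis; with |JR| = 10.4, R = (19.61, 7.221). JR is perpendicular to RG, so RG runs at 177.4°; with |RG| = 22.1, G = (-2.466, 8.223). ∠RGE = 92.4° gives GE at -95.00° from the x-axis; with |GE| = 24.3, E = (-4.584, -15.98). ∠GES = 35.8° gives ES at 49.20° from the x-axis; with |ES| = 24.4, S = (11.36, 2.486). Then |FS| = |S − F| = 11.63.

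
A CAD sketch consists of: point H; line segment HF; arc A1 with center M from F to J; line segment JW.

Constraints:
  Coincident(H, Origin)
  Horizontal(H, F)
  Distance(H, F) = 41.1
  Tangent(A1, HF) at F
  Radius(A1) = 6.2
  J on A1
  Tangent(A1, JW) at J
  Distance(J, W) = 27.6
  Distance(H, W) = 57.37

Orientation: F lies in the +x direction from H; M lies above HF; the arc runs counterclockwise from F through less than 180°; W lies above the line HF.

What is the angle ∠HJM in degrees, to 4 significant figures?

5.470°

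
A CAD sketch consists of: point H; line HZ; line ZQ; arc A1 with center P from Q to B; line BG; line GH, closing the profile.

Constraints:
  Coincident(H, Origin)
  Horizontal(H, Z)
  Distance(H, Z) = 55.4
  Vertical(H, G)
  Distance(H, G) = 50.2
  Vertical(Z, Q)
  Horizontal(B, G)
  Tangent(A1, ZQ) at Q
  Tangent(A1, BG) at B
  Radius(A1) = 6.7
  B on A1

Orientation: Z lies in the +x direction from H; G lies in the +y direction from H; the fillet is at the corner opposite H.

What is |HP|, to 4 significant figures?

65.30

HG is vertical with |HG| = 50.2 and G on the +y side, so G = (0.000, 50.20). The virtual corner opposite H is at (55.40, 50.20). The tangent condition forces PQ to be normal to ZQ and the tangent condition forces PB to be normal to BG, with radius 6.7, so the center P sits 6.7 in from both sides at P = (48.70, 43.50). Then |HP| = |P − H| = 65.30.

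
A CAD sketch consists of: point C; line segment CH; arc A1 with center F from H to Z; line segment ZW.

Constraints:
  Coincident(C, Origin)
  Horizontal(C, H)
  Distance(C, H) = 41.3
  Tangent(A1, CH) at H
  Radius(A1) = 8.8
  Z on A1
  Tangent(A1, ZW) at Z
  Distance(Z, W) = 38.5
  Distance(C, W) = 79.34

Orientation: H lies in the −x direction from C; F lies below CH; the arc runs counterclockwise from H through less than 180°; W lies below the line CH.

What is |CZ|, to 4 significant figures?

48.42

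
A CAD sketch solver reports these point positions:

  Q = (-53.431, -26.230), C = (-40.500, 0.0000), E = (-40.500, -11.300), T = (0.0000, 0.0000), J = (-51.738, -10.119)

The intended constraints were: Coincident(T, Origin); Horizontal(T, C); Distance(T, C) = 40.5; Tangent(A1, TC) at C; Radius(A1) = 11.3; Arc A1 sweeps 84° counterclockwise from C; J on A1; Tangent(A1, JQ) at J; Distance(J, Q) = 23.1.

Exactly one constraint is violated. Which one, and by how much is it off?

Distance(J, Q) = 23.1 — off by 6.90.

T = (0.00, 0.00) ✓; T.y = 0.00, C.y = 0.00 ✓; |TC| = 40.50 ✓; ∠(EC, CT) = 90.00° ✓; |EC| = 11.30 ✓; bearing(E→J) − bearing(E→C) = 84.00° ✓; |EJ| = 11.30 ✓; ∠(EJ, JQ) = 90.00° ✓; |JQ| = 16.20 ✗.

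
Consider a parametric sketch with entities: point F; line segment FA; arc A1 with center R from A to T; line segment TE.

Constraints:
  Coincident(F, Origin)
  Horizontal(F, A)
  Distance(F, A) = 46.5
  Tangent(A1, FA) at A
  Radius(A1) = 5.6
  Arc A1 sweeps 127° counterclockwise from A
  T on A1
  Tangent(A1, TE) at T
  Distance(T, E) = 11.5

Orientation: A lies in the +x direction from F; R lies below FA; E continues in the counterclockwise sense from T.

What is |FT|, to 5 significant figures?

42.974

F is at the origin; F and A share the same y with |FA| = 46.5 and A on the +x side, so A = (46.500, 0.0000). Since A1 is tangent to FA there, RA ⟂ FA, so R = A + (0, -5.6) = (46.500, -5.6000). On A1, A sits at bearing 90° from R; a 127° counterclockwise sweep puts T at bearing 217°, so T = R + 5.6·(cos 217°, sin 217°) = (42.028, -8.9702). Then |FT| = |T − F| = 42.974.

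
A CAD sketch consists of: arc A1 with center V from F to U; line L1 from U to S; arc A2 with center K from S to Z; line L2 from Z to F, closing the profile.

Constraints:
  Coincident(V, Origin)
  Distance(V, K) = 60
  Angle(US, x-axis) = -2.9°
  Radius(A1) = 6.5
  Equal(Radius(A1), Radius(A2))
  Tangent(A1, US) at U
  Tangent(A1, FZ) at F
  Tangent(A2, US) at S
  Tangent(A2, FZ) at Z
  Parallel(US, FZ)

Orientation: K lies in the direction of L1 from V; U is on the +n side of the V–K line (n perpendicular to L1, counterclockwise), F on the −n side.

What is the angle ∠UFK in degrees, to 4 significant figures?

83.82°

V is at the origin and K lies 60.0 along u from V, so K = 60.0·u = (59.92, -3.036). Tangency of A1 to both parallel lines with radius 6.5 puts U and F at V ± 6.5·n: U = (0.3289, 6.492), F = (-0.3289, -6.492). Then cos ∠UFK = FU·FK / (|FU||FK|), giving 83.82°.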